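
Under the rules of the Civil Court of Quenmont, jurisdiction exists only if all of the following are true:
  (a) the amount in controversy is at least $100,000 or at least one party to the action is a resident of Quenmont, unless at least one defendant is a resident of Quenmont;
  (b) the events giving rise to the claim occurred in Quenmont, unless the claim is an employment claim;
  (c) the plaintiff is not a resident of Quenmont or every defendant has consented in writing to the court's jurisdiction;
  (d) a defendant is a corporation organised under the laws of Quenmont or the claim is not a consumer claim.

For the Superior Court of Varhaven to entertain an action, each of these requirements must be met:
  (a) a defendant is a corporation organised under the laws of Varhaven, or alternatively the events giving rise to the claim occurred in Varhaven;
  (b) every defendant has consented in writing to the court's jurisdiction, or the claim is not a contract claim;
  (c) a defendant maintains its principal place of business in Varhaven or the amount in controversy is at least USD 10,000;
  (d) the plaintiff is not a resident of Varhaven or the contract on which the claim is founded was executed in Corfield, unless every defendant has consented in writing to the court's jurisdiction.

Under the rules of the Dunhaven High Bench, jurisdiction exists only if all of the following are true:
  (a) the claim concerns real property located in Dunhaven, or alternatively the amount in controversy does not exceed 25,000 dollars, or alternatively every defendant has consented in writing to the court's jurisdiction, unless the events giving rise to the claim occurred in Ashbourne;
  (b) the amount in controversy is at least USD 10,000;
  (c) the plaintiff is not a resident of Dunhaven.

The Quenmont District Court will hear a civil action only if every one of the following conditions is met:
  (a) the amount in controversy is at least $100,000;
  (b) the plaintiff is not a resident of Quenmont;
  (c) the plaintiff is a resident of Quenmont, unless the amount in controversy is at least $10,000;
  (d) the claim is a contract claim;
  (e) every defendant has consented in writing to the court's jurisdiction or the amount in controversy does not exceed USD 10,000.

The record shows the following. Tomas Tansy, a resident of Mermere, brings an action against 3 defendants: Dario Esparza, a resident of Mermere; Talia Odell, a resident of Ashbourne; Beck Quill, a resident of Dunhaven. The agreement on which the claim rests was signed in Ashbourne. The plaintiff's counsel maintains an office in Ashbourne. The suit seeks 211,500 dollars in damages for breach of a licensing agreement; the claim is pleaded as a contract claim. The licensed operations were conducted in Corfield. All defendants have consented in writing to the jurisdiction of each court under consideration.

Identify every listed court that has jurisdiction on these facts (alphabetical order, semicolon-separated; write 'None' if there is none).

The Civil Court of Quenmont:
  (a) The amount in controversy is $211,500, which meets the USD 100,000 floor — that alternative is enough. Condition met.
  (b) The operative events occurred in Corfield, not Quenmont. The proviso offers no rescue either, since the claim is a contract claim, not an employment claim. Not satisfied.
  (c) The plaintiff resides in Mermere, which is not Quenmont, which satisfies one of the alternatives. Condition met.
  (d) The claim is a contract claim, not a consumer claim — that alternative is enough. Condition met.
  → No jurisdiction.
The Superior Court of Varhaven:
  (a) No defendant is a corporation; the operative events occurred in Corfield, not Varhaven — no alternative holds. Condition not met.
  (b) Every defendant has filed written consent, so this disjunct is met. Satisfied.
  (c) The amount in controversy is USD 211,500, which meets the $10,000 floor, so this disjunct is met. Satisfied.
  (d) The plaintiff resides in Mermere, which is not Varhaven, so one alternative holds. Satisfied.
  → Not every requirement is met — no jurisdiction.
The Dunhaven High Bench:
  (a) Every defendant has filed written consent, which satisfies one of the alternatives. Satisfied.
  (b) The amount in controversy is 211,500 dollars, which meets the $10,000 floor. Satisfied.
  (c) The plaintiff resides in Mermere, which is not Dunhaven. Satisfied.
  → Every requirement is satisfied — jurisdiction.
The Quenmont District Court:
  (a) The amount in controversy is USD 211,500, which meets the 100,000 dollars floor. Met.
  (b) The plaintiff resides in Mermere, which is not Quenmont. Condition met.
  (c) The plaintiff resides in Mermere, not Quenmont. But the amount in controversy is 211,500 dollars, which meets the USD 10,000 floor, and the 'unless' clause therefore excuses the requirement. Condition met.
  (d) The claim is a contract claim. Satisfied.
  (e) Every defendant has filed written consent, so this disjunct is met. Met.
  → The court has jurisdiction.

the Dunhaven High Bench; the Quenmont District Court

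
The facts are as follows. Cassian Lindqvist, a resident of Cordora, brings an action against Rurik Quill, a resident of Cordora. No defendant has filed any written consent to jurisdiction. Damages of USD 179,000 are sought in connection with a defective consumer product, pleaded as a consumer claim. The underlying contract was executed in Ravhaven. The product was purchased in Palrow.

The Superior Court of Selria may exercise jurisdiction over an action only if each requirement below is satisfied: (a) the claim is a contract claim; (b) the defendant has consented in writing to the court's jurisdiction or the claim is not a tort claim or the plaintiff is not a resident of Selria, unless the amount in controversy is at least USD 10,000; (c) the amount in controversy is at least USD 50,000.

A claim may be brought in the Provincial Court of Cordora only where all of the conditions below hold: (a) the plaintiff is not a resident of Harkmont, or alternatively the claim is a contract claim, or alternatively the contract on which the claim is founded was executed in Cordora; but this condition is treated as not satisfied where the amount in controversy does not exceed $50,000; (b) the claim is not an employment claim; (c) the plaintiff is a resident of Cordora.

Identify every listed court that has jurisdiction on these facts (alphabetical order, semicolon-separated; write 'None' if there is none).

The Superior Court of Selria:
  (a) The claim is a consumer claim, not a contract claim. Not satisfied.
  (b) The claim is a consumer claim, not a tort claim, so one alternative holds. Condition met.
  (c) The amount in controversy is $179,000, which meets the $50,000 floor. Condition met.
  → Not every requirement is met — no jurisdiction.
The Provincial Court of Cordora:
  (a) The plaintiff resides in Cordora, which is not Harkmont, so this disjunct is met. And the carve-out is inapplicable — the amount in controversy is USD 179,000, above the $50,000 ceiling. Met.
  (b) The claim is a consumer claim, not an employment claim. Satisfied.
  (c) The plaintiff resides in Cordora. Satisfied.
  → The court has jurisdiction.

the Provincial Court of Cordora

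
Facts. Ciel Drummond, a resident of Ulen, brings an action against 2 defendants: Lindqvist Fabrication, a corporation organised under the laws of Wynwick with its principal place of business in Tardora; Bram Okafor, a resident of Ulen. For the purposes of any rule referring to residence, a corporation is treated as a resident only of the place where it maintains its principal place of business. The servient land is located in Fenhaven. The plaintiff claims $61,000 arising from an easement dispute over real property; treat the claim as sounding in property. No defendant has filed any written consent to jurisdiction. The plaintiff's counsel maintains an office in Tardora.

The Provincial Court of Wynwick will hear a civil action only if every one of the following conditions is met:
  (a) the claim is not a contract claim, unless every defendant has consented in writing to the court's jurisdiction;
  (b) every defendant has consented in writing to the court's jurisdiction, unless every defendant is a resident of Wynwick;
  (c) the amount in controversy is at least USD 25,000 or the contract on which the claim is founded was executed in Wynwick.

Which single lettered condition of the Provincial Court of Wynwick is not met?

(b)

The Provincial Court of Wynwick:
  (a) The claim is a property claim, not a contract claim. Met.
  (b) No such written consent has been filed. The proviso offers no rescue either, since the defendants reside as follows — Lindqvist Fabrication in Tardora, Bram Okafor in Ulen — not all in Wynwick. Not satisfied.
  (c) The amount in controversy is USD 61,000, which meets the $25,000 floor, so one alternative holds. Met.
Only condition (b) fails.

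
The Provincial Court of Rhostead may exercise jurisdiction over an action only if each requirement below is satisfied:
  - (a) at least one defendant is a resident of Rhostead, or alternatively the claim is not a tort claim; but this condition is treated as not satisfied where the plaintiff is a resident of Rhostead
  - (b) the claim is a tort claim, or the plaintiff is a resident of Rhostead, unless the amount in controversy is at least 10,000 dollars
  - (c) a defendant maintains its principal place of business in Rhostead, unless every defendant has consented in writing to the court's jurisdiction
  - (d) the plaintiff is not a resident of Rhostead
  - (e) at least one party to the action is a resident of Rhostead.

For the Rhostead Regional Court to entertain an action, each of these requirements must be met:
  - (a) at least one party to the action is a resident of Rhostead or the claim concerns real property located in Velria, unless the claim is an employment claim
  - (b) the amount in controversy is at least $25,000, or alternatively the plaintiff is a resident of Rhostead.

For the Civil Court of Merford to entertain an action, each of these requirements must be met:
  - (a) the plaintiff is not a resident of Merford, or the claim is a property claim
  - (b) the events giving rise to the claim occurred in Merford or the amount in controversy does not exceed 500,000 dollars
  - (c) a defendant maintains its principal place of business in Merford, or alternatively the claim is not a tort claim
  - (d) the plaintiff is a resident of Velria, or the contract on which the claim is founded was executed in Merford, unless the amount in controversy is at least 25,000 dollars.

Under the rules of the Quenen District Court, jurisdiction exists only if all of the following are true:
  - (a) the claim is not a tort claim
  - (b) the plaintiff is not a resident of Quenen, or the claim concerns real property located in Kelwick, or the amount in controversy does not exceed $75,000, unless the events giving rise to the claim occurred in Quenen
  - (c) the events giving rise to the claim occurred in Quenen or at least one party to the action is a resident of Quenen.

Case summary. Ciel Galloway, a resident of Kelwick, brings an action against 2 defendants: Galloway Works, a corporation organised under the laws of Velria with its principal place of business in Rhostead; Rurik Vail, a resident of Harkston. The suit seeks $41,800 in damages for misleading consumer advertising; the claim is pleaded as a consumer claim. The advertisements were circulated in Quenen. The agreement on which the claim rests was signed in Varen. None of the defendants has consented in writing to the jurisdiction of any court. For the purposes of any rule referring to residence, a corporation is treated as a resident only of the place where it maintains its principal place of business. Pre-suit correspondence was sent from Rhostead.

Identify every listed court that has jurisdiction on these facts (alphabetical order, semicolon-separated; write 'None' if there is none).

The Provincial Court of Rhostead:
  (a) Galloway Works resides in Rhostead, so this disjunct is met. And the carve-out is inapplicable — the plaintiff resides in Kelwick, not Rhostead. Met.
  (b) The claim is a consumer claim, not a tort claim; the plaintiff resides in Kelwick, not Rhostead — every alternative fails. However, the amount in controversy is 41,800 dollars, which meets the 10,000 dollars floor, so the 'unless' proviso supplies this condition. Condition met.
  (c) Galloway Works has its principal place of business in Rhostead. Condition met.
  (d) The plaintiff resides in Kelwick, which is not Rhostead. Met.
  (e) Galloway Works resides in Rhostead. Satisfied.
  → Jurisdiction lies.
The Rhostead Regional Court:
  (a) Galloway Works resides in Rhostead, which satisfies one of the alternatives. Met.
  (b) The amount in controversy is USD 41,800, which meets the 25,000 dollars floor, so one alternative holds. Satisfied.
  → The court has jurisdiction.
The Civil Court of Merford:
  (a) The plaintiff resides in Kelwick, which is not Merford, so this disjunct is met. Satisfied.
  (b) The amount in controversy is $41,800, within the $500,000 ceiling, which satisfies one of the alternatives. Met.
  (c) The claim is a consumer claim, not a tort claim, which satisfies one of the alternatives. Met.
  (d) The plaintiff resides in Kelwick, not Velria; the contract was executed in Varen, not Merford — every alternative fails. However, the amount in controversy is $41,800, which meets the 25,000 dollars floor, so the 'unless' proviso supplies this condition. Satisfied.
  → The court has jurisdiction.
The Quenen District Court:
  (a) The claim is a consumer claim, not a tort claim. Satisfied.
  (b) The plaintiff resides in Kelwick, which is not Quenen, so this disjunct is met. Met.
  (c) The operative events occurred in Quenen — that alternative is enough. Met.
  → Every requirement is satisfied — jurisdiction.

the Civil Court of Merford; the Provincial Court of Rhostead; the Quenen District Court; the Rhostead Regional Court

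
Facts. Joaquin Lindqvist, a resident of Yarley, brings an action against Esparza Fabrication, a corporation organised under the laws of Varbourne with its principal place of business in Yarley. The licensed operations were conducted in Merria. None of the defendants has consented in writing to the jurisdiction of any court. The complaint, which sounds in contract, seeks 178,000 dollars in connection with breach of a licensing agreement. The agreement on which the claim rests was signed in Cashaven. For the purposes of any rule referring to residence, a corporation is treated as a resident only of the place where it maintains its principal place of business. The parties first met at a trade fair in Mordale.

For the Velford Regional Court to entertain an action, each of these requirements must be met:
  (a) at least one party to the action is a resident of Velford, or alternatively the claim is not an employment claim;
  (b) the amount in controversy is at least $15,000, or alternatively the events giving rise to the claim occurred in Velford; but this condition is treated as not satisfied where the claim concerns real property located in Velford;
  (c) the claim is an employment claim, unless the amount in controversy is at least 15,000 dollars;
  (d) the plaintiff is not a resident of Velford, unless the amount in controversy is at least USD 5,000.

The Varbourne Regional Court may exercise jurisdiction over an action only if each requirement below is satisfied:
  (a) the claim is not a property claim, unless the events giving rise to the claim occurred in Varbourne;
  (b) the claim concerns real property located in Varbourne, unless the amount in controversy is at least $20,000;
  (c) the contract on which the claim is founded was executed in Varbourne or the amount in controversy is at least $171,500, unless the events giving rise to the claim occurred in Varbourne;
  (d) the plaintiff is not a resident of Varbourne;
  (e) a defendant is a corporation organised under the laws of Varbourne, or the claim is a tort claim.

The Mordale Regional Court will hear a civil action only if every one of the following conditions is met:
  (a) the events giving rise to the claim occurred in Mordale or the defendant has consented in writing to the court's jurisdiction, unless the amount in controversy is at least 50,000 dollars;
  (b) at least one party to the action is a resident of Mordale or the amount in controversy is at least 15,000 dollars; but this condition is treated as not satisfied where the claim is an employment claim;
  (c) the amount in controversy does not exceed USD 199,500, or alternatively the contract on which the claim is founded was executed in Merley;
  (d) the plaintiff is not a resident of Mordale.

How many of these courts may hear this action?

The Velford Regional Court:
  (a) The claim is a contract claim, not an employment claim — that alternative is enough. Met.
  (b) The amount in controversy is 178,000 dollars, which meets the $15,000 floor, which satisfies one of the alternatives. And the carve-out is inapplicable — the claim does not concern real property. Condition met.
  (c) The claim is a contract claim, not an employment claim. The proviso rescues it, though: the amount in controversy is 178,000 dollars, which meets the $15,000 floor. Met.
  (d) The plaintiff resides in Yarley, which is not Velford. Met.
  → All conditions met; jurisdiction exists.
The Varbourne Regional Court:
  (a) The claim is a contract claim, not a property claim. Condition met.
  (b) The claim does not concern real property. The proviso rescues it, though: the amount in controversy is USD 178,000, which meets the USD 20,000 floor. Met.
  (c) The amount in controversy is USD 178,000, which meets the 171,500 dollars floor, so this disjunct is met. Met.
  (d) The plaintiff resides in Yarley, which is not Varbourne. Met.
  (e) Esparza Fabrication is organised under the laws of Varbourne — that alternative is enough. Condition met.
  → All conditions met; jurisdiction exists.
The Mordale Regional Court:
  (a) The operative events occurred in Merria, not Mordale; no such written consent has been filed — no alternative holds. But the amount in controversy is $178,000, which meets the $50,000 floor, and the 'unless' clause therefore excuses the requirement. Met.
  (b) The amount in controversy is 178,000 dollars, which meets the USD 15,000 floor, which satisfies one of the alternatives. And the carve-out is inapplicable — the claim is a contract claim, not an employment claim. Condition met.
  (c) The amount in controversy is 178,000 dollars, within the 199,500 dollars ceiling, which satisfies one of the alternatives. Met.
  (d) The plaintiff resides in Yarley, which is not Mordale. Satisfied.
  → Every requirement is satisfied — jurisdiction.
Courts with jurisdiction: the Velford Regional Court, the Varbourne Regional Court, the Mordale Regional Court — 3 in total.

3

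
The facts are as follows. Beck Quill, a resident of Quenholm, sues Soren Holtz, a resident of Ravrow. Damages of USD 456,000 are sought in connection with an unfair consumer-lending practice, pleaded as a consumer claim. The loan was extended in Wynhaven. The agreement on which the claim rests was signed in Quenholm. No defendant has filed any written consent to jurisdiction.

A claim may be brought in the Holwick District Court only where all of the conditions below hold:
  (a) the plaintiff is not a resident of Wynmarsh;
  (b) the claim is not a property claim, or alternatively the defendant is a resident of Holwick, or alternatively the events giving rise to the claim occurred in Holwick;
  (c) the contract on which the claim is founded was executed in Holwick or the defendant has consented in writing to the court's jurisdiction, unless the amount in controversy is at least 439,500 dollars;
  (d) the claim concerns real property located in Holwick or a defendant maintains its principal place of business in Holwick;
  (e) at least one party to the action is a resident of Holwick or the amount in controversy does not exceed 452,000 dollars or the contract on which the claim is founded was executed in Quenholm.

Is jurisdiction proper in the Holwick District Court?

No

The Holwick District Court:
  (a) The plaintiff resides in Quenholm, which is not Wynmarsh. Condition met.
  (b) The claim is a consumer claim, not a property claim, which satisfies one of the alternatives. Satisfied.
  (c) The contract was executed in Quenholm, not Holwick; no such written consent has been filed — every alternative fails. But the amount in controversy is $456,000, which meets the USD 439,500 floor, and the 'unless' clause therefore excuses the requirement. Met.
  (d) The claim does not concern real property; no defendant is a corporation — none of the alternatives is met. Not satisfied.
  (e) The contract was executed in Quenholm — that alternative is enough. Met.
  → No jurisdiction.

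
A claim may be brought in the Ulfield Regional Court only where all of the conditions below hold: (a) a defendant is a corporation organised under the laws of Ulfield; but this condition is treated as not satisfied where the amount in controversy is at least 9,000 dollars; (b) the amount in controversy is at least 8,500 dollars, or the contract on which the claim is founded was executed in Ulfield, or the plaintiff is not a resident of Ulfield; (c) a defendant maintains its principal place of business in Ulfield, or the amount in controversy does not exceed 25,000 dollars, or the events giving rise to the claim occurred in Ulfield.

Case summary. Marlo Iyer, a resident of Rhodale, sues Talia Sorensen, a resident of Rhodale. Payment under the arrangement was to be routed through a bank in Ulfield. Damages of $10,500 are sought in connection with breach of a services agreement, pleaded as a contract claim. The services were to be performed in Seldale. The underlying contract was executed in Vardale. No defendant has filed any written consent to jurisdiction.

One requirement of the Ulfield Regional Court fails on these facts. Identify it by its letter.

The Ulfield Regional Court:
  (a) No defendant is a corporation. Fails.
  (b) The amount in controversy is $10,500, which meets the $8,500 floor — that alternative is enough. Condition met.
  (c) The amount in controversy is USD 10,500, within the USD 25,000 ceiling — that alternative is enough. Satisfied.
Only condition (a) fails.

(a)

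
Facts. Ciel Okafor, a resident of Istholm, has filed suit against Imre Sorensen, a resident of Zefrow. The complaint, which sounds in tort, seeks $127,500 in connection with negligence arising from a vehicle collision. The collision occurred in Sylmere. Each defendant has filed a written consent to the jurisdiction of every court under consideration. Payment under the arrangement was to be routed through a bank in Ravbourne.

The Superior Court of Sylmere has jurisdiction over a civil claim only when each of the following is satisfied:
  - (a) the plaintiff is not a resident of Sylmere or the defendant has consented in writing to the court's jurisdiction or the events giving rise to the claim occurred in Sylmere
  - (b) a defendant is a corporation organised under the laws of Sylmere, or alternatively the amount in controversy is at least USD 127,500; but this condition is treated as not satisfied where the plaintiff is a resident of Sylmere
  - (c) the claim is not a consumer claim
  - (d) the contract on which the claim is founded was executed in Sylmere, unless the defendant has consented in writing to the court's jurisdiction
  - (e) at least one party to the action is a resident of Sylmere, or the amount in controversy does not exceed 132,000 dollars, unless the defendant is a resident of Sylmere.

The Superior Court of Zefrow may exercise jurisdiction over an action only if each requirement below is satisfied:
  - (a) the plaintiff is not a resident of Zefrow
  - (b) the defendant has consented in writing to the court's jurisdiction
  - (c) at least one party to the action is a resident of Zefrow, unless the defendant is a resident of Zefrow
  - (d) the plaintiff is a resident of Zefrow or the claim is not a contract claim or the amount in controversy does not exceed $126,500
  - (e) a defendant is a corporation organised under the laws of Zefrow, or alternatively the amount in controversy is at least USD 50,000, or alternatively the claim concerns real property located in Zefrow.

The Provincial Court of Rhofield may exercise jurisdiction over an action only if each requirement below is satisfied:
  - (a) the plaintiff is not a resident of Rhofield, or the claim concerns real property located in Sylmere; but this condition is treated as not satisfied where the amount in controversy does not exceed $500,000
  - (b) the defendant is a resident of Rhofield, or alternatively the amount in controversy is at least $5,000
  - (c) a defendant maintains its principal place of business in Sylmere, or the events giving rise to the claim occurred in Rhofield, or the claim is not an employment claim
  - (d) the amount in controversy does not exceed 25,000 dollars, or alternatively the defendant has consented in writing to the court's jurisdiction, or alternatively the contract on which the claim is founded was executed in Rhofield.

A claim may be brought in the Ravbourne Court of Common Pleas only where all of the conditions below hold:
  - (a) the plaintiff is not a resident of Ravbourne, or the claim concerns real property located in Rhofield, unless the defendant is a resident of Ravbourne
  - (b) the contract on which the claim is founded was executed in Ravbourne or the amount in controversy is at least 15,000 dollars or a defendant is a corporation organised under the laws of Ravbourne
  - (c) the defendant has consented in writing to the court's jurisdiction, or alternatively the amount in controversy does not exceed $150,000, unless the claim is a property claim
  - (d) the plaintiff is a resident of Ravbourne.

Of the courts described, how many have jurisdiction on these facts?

2

The Superior Court of Sylmere:
  (a) The plaintiff resides in Istholm, which is not Sylmere, so one alternative holds. Met.
  (b) The amount in controversy is USD 127,500, which meets the 127,500 dollars floor — that alternative is enough. The exception is not triggered, since the plaintiff resides in Istholm, not Sylmere. Met.
  (c) The claim is a tort claim, not a consumer claim. Met.
  (d) No contract (and hence no place of execution) is alleged. The proviso rescues it, though: every defendant has filed written consent. Satisfied.
  (e) The amount in controversy is USD 127,500, within the USD 132,000 ceiling — that alternative is enough. Met.
  → Jurisdiction lies.
The Superior Court of Zefrow:
  (a) The plaintiff resides in Istholm, which is not Zefrow. Condition met.
  (b) Every defendant has filed written consent. Met.
  (c) Imre Sorensen resides in Zefrow. Condition met.
  (d) The claim is a tort claim, not a contract claim, which satisfies one of the alternatives. Met.
  (e) The amount in controversy is 127,500 dollars, which meets the $50,000 floor, which satisfies one of the alternatives. Condition met.
  → All conditions met; jurisdiction exists.
The Provincial Court of Rhofield:
  (a) The plaintiff resides in Istholm, which is not Rhofield, so this disjunct is met. However, the amount in controversy is $127,500, within the 500,000 dollars ceiling, which falls within the stated exception and so defeats the condition. Condition not met.
  (b) The amount in controversy is $127,500, which meets the 5,000 dollars floor — that alternative is enough. Met.
  (c) The claim is a tort claim, not an employment claim — that alternative is enough. Met.
  (d) Every defendant has filed written consent, so one alternative holds. Condition met.
  → At least one condition fails; no jurisdiction.
The Ravbourne Court of Common Pleas:
  (a) The plaintiff resides in Istholm, which is not Ravbourne, so this disjunct is met. Satisfied.
  (b) The amount in controversy is $127,500, which meets the 15,000 dollars floor, so one alternative holds. Satisfied.
  (c) Every defendant has filed written consent, so one alternative holds. Satisfied.
  (d) The plaintiff resides in Istholm, not Ravbourne. Not met.
  → The court lacks jurisdiction.
Courts with jurisdiction: the Superior Court of Sylmere, the Superior Court of Zefrow — 2 in total.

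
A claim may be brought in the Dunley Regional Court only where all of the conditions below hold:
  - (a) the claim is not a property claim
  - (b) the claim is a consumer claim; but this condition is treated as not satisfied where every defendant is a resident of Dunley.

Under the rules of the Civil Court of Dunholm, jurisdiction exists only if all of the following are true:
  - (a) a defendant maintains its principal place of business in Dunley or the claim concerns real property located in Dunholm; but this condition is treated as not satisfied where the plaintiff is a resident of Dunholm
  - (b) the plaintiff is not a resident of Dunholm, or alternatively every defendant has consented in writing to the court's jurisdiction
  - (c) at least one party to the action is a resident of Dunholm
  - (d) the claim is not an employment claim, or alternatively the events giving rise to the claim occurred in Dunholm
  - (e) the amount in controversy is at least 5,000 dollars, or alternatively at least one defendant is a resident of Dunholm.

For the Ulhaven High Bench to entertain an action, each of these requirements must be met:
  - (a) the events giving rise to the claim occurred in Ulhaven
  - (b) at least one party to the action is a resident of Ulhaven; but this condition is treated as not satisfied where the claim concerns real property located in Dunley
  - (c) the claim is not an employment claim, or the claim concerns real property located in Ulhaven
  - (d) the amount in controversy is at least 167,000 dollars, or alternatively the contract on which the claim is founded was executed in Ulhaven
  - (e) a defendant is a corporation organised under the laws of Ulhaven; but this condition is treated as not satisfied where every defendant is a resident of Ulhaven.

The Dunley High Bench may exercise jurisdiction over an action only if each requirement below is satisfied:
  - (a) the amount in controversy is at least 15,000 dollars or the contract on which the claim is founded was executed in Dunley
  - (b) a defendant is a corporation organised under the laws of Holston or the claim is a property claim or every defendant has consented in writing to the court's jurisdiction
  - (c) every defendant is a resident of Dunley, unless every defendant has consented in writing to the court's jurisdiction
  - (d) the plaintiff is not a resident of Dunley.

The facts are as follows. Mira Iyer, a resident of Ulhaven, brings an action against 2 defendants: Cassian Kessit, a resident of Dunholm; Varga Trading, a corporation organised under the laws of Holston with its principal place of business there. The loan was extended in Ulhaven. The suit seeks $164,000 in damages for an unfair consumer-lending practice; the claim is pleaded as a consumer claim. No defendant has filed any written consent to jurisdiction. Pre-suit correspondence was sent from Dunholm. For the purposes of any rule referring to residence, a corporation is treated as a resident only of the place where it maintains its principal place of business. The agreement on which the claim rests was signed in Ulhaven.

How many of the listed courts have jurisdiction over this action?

1

The Dunley Regional Court:
  (a) The claim is a consumer claim, not a property claim. Condition met.
  (b) The claim is a consumer claim. The carve-out does not apply: the defendants reside as follows — Cassian Kessit in Dunholm, Varga Trading in Holston — not all in Dunley. Met.
  → All conditions met; jurisdiction exists.
The Civil Court of Dunholm:
  (a) The corporate defendant(s) have their principal place of business in Holston, not Dunley; the claim does not concern real property — no alternative holds. Fails.
  (b) The plaintiff resides in Ulhaven, which is not Dunholm, so one alternative holds. Met.
  (c) Cassian Kessit resides in Dunholm. Condition met.
  (d) The claim is a consumer claim, not an employment claim — that alternative is enough. Met.
  (e) The amount in controversy is USD 164,000, which meets the $5,000 floor, so one alternative holds. Condition met.
  → The court lacks jurisdiction.
The Ulhaven High Bench:
  (a) The operative events occurred in Ulhaven. Satisfied.
  (b) Mira Iyer resides in Ulhaven. The carve-out does not apply: the claim does not concern real property. Met.
  (c) The claim is a consumer claim, not an employment claim, which satisfies one of the alternatives. Condition met.
  (d) The contract was executed in Ulhaven, so this disjunct is met. Condition met.
  (e) The corporate defendant(s) are organised in Holston, not Ulhaven. Not satisfied.
  → The court lacks jurisdiction.
The Dunley High Bench:
  (a) The amount in controversy is 164,000 dollars, which meets the 15,000 dollars floor — that alternative is enough. Satisfied.
  (b) Varga Trading is organised under the laws of Holston — that alternative is enough. Condition met.
  (c) The defendants reside as follows — Cassian Kessit in Dunholm, Varga Trading in Holston — not all in Dunley. The proviso offers no rescue either, since no such written consent has been filed. Condition not met.
  (d) The plaintiff resides in Ulhaven, which is not Dunley. Met.
  → Not every requirement is met — no jurisdiction.
Courts with jurisdiction: the Dunley Regional Court — 1 in total.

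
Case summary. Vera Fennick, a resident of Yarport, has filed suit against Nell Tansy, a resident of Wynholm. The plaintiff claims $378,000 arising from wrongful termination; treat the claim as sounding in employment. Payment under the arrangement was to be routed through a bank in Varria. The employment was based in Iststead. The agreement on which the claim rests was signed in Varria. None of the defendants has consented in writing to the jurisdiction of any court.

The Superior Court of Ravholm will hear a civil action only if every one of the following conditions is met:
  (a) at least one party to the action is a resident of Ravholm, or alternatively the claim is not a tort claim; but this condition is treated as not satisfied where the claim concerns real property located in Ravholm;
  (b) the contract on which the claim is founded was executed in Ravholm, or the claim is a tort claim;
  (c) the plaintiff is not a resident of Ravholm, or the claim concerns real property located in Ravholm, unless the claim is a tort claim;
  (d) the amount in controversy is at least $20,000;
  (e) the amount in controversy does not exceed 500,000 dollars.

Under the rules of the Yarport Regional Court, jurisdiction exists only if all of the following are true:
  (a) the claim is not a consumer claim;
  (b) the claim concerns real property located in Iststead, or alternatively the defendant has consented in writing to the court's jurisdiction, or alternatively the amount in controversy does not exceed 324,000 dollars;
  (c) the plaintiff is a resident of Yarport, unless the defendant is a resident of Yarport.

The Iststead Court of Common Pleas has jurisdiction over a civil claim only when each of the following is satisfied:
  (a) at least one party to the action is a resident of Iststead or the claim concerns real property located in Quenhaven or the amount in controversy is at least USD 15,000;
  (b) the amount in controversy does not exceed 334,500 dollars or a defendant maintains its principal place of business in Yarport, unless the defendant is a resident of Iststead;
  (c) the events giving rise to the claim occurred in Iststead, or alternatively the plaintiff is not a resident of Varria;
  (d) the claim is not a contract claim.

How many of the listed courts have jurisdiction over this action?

The Superior Court of Ravholm:
  (a) The claim is an employment claim, not a tort claim, so this disjunct is met. The exception is not triggered, since the claim does not concern real property. Condition met.
  (b) The contract was executed in Varria, not Ravholm; the claim is an employment claim, not a tort claim — no alternative holds. Fails.
  (c) The plaintiff resides in Yarport, which is not Ravholm — that alternative is enough. Satisfied.
  (d) The amount in controversy is $378,000, which meets the $20,000 floor. Satisfied.
  (e) The amount in controversy is $378,000, within the 500,000 dollars ceiling. Condition met.
  → No jurisdiction.
The Yarport Regional Court:
  (a) The claim is an employment claim, not a consumer claim. Met.
  (b) The claim does not concern real property; no such written consent has been filed; the amount in controversy is USD 378,000, above the 324,000 dollars ceiling — every alternative fails. Not met.
  (c) The plaintiff resides in Yarport. Satisfied.
  → The court lacks jurisdiction.
The Iststead Court of Common Pleas:
  (a) The amount in controversy is $378,000, which meets the $15,000 floor, which satisfies one of the alternatives. Condition met.
  (b) The amount in controversy is USD 378,000, above the 334,500 dollars ceiling; no defendant is a corporation — every alternative fails. Nor does the 'unless' clause help: the defendant resides in Wynholm, not Iststead. Condition not met.
  (c) The operative events occurred in Iststead, so this disjunct is met. Satisfied.
  (d) The claim is an employment claim, not a contract claim. Condition met.
  → No jurisdiction.
No court satisfies all of its conditions.

0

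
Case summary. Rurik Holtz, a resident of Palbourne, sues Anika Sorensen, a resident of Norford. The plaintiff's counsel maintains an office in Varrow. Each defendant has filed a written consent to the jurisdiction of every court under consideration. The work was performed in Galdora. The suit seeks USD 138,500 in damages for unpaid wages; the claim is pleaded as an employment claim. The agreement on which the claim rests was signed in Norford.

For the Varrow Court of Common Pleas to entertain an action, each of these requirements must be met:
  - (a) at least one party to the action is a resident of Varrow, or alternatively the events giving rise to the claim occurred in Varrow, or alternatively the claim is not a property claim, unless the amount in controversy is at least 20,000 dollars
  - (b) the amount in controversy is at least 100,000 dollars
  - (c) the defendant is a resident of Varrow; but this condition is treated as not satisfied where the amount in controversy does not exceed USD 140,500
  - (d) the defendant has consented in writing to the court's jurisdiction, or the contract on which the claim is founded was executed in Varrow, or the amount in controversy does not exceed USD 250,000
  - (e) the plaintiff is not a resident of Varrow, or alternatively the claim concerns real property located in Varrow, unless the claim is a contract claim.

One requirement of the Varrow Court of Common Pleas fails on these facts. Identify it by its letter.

(c)

The Varrow Court of Common Pleas:
  (a) The claim is an employment claim, not a property claim — that alternative is enough. Condition met.
  (b) The amount in controversy is $138,500, which meets the USD 100,000 floor. Met.
  (c) The defendant resides in Norford, not Varrow. Condition not met.
  (d) Every defendant has filed written consent, so this disjunct is met. Satisfied.
  (e) The plaintiff resides in Palbourne, which is not Varrow, so one alternative holds. Met.
Only condition (c) fails.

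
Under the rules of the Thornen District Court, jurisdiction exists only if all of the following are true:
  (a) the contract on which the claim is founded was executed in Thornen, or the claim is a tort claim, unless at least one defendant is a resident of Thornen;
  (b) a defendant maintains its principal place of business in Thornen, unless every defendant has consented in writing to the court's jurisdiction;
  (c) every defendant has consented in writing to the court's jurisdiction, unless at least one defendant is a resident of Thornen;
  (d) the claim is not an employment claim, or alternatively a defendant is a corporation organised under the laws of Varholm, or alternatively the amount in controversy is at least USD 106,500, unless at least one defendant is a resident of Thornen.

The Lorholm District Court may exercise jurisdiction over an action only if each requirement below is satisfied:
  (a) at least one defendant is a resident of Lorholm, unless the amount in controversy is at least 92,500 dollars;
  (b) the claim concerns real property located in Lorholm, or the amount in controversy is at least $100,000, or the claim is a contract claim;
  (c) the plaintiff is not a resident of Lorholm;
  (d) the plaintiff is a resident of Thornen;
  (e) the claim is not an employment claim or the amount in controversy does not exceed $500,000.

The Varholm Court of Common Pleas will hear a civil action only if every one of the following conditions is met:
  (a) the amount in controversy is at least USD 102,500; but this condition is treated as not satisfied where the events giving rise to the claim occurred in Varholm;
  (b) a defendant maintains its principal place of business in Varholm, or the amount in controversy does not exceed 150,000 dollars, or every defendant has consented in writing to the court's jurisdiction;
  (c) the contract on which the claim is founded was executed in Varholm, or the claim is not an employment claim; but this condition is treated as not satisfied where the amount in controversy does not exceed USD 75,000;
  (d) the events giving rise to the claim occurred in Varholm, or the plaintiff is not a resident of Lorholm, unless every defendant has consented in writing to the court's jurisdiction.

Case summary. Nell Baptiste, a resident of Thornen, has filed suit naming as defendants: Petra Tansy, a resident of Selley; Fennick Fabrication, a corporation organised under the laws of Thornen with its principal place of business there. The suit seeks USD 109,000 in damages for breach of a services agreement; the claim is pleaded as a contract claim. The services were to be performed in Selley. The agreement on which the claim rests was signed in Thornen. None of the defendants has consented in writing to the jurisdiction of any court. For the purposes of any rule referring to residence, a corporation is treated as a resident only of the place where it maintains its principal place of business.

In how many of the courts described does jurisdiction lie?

The Thornen District Court:
  (a) The contract was executed in Thornen, which satisfies one of the alternatives. Satisfied.
  (b) Fennick Fabrication has its principal place of business in Thornen. Satisfied.
  (c) No such written consent has been filed. The proviso rescues it, though: Fennick Fabrication resides in Thornen. Condition met.
  (d) The claim is a contract claim, not an employment claim, which satisfies one of the alternatives. Met.
  → All conditions met; jurisdiction exists.
The Lorholm District Court:
  (a) No defendant resides in Lorholm (they reside in Selley, Thornen). However, the amount in controversy is USD 109,000, which meets the $92,500 floor, so the 'unless' proviso supplies this condition. Met.
  (b) The amount in controversy is $109,000, which meets the 100,000 dollars floor, so one alternative holds. Condition met.
  (c) The plaintiff resides in Thornen, which is not Lorholm. Met.
  (d) The plaintiff resides in Thornen. Condition met.
  (e) The claim is a contract claim, not an employment claim, so one alternative holds. Condition met.
  → Every requirement is satisfied — jurisdiction.
The Varholm Court of Common Pleas:
  (a) The amount in controversy is $109,000, which meets the USD 102,500 floor. And the carve-out is inapplicable — the operative events occurred in Selley, not Varholm. Condition met.
  (b) The amount in controversy is USD 109,000, within the $150,000 ceiling — that alternative is enough. Met.
  (c) The claim is a contract claim, not an employment claim, so this disjunct is met. The exception is not triggered, since the amount in controversy is $109,000, above the $75,000 ceiling. Satisfied.
  (d) The plaintiff resides in Thornen, which is not Lorholm, so this disjunct is met. Condition met.
  → All conditions met; jurisdiction exists.
Courts with jurisdiction: the Thornen District Court, the Lorholm District Court, the Varholm Court of Common Pleas — 3 in total.

3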